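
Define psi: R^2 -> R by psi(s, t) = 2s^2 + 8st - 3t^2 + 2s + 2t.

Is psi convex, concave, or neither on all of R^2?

psi is quadratic, so its Hessian is the constant matrix H = [[4, 8], [8, -6]].
det(H) = -88, tr(H) = -2.
det(H) < 0, so H is indefinite: neither convex nor concave.

neither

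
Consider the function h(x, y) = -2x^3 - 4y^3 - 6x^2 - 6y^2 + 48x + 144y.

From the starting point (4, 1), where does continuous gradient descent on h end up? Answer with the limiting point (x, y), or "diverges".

h is separable, so gradient descent decouples: x follows -∂h/∂x, y follows -∂h/∂y.
∂h/∂x = -6(x - 2)(x + 4); at x=4 this is -96, so x increases.
∂h/∂y = -12(y - 3)(y + 4); at y=1 this is 120, so y decreases.
The x-coordinate has no critical point in that direction and runs off to infinity.

diverges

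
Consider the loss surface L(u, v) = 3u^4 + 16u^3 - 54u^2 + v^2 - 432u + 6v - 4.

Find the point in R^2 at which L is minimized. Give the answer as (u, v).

L(u,v) separates as P(u) + Q(v) − 4, so its minimum is min P + min Q − 4.
P'(u) = 12(u - 3)(u + 3)(u + 4) vanishes at u ∈ {-4, -3, 3}; Q'(v) = 2v + 6 vanishes at v ∈ {-3}.
Local minima of P (where P''>0): P(-4)=608, P(3)=-1107. Local minima of Q: Q(-3)=-9.
So the global minimum of L is P(3) + Q(-3) − 4 = -1107 − 9 − 4 = -1120, attained at (3, -3).

(3, -3)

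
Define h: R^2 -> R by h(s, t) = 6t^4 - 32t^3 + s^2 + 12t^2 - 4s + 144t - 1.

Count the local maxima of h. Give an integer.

h separates as a function of s plus a function of t, so ∇h=0 decouples.
∂h/∂s = 2(s - 2) = 0 at s ∈ {2}; ∂h/∂t = 24(t - 3)(t - 2)(t + 1) = 0 at t ∈ {-1, 2, 3}.
The Hessian is diagonal: diag(h_ss, h_tt). Second derivatives: h_ss(2)=2; h_tt(-1)=288, h_tt(2)=-72, h_tt(3)=96.
Local maxima occur where both diagonal entries negative: none. Count: 0.

0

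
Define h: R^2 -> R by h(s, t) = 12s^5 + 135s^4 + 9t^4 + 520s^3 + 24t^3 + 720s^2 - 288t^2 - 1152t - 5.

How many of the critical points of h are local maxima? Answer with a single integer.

2

h separates as a function of s plus a function of t, so ∇h=0 decouples.
∂h/∂s = 60s(s + 2)(s + 3)(s + 4) = 0 at s ∈ {-4, -3, -2, 0}; ∂h/∂t = 36(t - 4)(t + 2)(t + 4) = 0 at t ∈ {-4, -2, 4}.
The Hessian is diagonal: diag(h_ss, h_tt). Second derivatives: h_ss(-4)=-480, h_ss(-3)=180, h_ss(-2)=-240, h_ss(0)=1440; h_tt(-4)=576, h_tt(-2)=-432, h_tt(4)=1728.
Local maxima occur where both diagonal entries negative: (-4, -2), (-2, -2). Count: 2.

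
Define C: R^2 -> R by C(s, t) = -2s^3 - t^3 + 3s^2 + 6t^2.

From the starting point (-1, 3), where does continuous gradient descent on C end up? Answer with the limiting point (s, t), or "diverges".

(0, 0)

C is separable, so gradient descent decouples: s follows -∂C/∂s, t follows -∂C/∂t.
∂C/∂s = -6s(s - 1); at s=-1 this is -12, so s increases.
∂C/∂t = -3t(t - 4); at t=3 this is 9, so t decreases.
s converges to its nearest critical value 0 (a local min of the s-part); t converges to 0. The iterate converges to (0, 0).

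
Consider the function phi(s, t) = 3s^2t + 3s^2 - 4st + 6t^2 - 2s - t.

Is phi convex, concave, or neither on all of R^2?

neither

The term 3s^2t is cubic, so the Hessian is not constant.
∂²phi/∂s² = 6t + 6, which takes both signs as t varies (negative for sufficiently negative t). A diagonal entry of the Hessian changing sign means the Hessian is neither positive- nor negative-semidefinite on all of R^2.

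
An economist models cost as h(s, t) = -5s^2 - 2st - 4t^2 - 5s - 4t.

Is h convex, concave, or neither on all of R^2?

concave

h is quadratic, so its Hessian is the constant matrix H = [[-10, -2], [-2, -8]].
det(H) = 76, tr(H) = -18.
det(H) > 0 and tr(H) < 0, so H is negative definite everywhere: concave.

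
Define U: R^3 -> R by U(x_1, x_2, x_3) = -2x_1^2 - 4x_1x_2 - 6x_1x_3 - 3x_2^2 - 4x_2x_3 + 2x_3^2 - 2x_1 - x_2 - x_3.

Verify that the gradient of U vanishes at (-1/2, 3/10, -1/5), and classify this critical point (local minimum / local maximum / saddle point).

saddle point

∇U = (-4x_1 - 4x_2 - 6x_3 - 2, -4x_1 - 6x_2 - 4x_3 - 1, -6x_1 - 4x_2 + 4x_3 - 1); substituting (-1/2, 3/10, -1/5) gives ∇U = (0, 0, 0), so (-1/2, 3/10, -1/5) is indeed a critical point.
The Hessian is constant: H = [[-4, -4, -6], [-4, -6, -4], [-6, -4, 4]].
Leading principal minors: Δ₁ = -4, Δ₂ = 8, Δ₃ = 120.
The minors fit neither the all-positive nor the alternating-sign pattern, so H is indefinite: a saddle point.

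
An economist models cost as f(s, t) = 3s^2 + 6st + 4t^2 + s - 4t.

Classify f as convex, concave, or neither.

convex

f is quadratic, so its Hessian is the constant matrix H = [[6, 6], [6, 8]].
det(H) = 12, tr(H) = 14.
det(H) > 0 and tr(H) > 0, so H is positive definite everywhere: convex.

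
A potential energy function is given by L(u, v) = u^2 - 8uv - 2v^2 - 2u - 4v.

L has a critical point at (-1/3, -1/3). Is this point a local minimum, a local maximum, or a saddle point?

saddle point

The Hessian of L is constant: H = [[2, -8], [-8, -4]].
det(H) = 2·(-4) − (-8)² = -72.
Since det(H) < 0, H is indefinite and the critical point is a saddle point.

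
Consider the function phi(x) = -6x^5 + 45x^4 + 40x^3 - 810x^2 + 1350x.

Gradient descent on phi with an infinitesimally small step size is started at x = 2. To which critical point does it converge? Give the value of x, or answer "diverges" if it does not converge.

3

phi'(x) = -30(x - 5)(x - 3)(x - 1)(x + 3), so phi'(2) = -450.
Gradient descent moves in the -phi' direction, i.e. x is increasing.
The nearest critical point in that direction is x = 3, where phi'' = 720 > 0 (a local minimum). The iterate converges there.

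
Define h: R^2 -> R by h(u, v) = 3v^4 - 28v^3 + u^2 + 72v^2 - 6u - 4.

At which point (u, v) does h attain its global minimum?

h(u,v) separates as P(u) + Q(v) − 4, so its minimum is min P + min Q − 4.
P'(u) = 2u - 6 vanishes at u ∈ {3}; Q'(v) = 12v(v - 4)(v - 3) vanishes at v ∈ {0, 3, 4}.
Local minima of P (where P''>0): P(3)=-9. Local minima of Q: Q(0)=0, Q(4)=128.
So the global minimum of h is P(3) + Q(0) − 4 = -9 + 0 − 4 = -13, attained at (3, 0).

(3, 0)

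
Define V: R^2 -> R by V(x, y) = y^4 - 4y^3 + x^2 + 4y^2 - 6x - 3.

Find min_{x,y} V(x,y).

V(x,y) separates as P(x) + Q(y) − 3, so its minimum is min P + min Q − 3.
P'(x) = 2x - 6 vanishes at x ∈ {3}; Q'(y) = 4y(y - 2)(y - 1) vanishes at y ∈ {0, 1, 2}.
Local minima of P (where P''>0): P(3)=-9. Local minima of Q: Q(0)=0, Q(2)=0.
So the global minimum of V is P(3) + Q(0) − 3 = -9 + 0 − 3 = -12, attained at (3, 0).

-12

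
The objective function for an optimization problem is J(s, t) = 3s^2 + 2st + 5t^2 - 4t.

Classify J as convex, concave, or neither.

convex

J is quadratic, so its Hessian is the constant matrix H = [[6, 2], [2, 10]].
det(H) = 56, tr(H) = 16.
det(H) > 0 and tr(H) > 0, so H is positive definite everywhere: convex.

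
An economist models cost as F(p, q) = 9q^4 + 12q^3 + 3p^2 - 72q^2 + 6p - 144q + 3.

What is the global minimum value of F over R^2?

F(p,q) separates as A(p) + B(q) + 3, so its minimum is min A + min B + 3.
A'(p) = 6p + 6 vanishes at p ∈ {-1}; B'(q) = 36(q - 2)(q + 1)(q + 2) vanishes at q ∈ {-2, -1, 2}.
Local minima of A (where A''>0): A(-1)=-3. Local minima of B: B(-2)=48, B(2)=-336.
So the global minimum of F is A(-1) + B(2) + 3 = -3 − 336 + 3 = -336, attained at (-1, 2).

-336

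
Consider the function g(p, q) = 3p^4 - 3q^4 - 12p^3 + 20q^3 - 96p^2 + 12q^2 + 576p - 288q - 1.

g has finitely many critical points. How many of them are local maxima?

2

g separates as a function of p plus a function of q, so ∇g=0 decouples.
∂g/∂p = 12(p - 4)(p - 3)(p + 4) = 0 at p ∈ {-4, 3, 4}; ∂g/∂q = -12(q - 4)(q - 3)(q + 2) = 0 at q ∈ {-2, 3, 4}.
The Hessian is diagonal: diag(g_pp, g_qq). Second derivatives: g_pp(-4)=672, g_pp(3)=-84, g_pp(4)=96; g_qq(-2)=-360, g_qq(3)=60, g_qq(4)=-72.
Local maxima occur where both diagonal entries negative: (3, -2), (3, 4). Count: 2.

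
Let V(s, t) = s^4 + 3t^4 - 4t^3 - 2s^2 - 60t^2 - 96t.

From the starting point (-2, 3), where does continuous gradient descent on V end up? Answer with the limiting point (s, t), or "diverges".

V is separable, so gradient descent decouples: s follows -∂V/∂s, t follows -∂V/∂t.
∂V/∂s = 4s(s - 1)(s + 1); at s=-2 this is -24, so s increases.
∂V/∂t = 12(t - 4)(t + 1)(t + 2); at t=3 this is -240, so t increases.
s converges to its nearest critical value -1 (a local min of the s-part); t converges to 4. The iterate converges to (-1, 4).

(-1, 4)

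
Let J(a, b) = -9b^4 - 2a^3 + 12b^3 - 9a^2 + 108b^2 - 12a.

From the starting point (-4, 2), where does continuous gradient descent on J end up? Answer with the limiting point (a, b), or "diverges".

J is separable, so gradient descent decouples: a follows -∂J/∂a, b follows -∂J/∂b.
∂J/∂a = -6(a + 1)(a + 2); at a=-4 this is -36, so a increases.
∂J/∂b = -36b(b - 3)(b + 2); at b=2 this is 288, so b decreases.
a converges to its nearest critical value -2 (a local min of the a-part); b converges to 0. The iterate converges to (-2, 0).

(-2, 0)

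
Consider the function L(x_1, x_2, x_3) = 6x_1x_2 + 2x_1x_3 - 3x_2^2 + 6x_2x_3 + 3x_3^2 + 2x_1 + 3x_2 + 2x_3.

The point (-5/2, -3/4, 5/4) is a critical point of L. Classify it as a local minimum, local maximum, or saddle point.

saddle point

The Hessian is constant: H = [[0, 6, 2], [6, -6, 6], [2, 6, 6]].
Leading principal minors: Δ₁ = 0, Δ₂ = -36, Δ₃ = -48.
The minors fit neither the all-positive nor the alternating-sign pattern, so H is indefinite: a saddle point.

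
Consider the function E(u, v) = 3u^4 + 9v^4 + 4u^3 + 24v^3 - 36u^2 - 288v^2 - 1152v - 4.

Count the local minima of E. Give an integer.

E separates as a function of u plus a function of v, so ∇E=0 decouples.
∂E/∂u = 12u(u - 2)(u + 3) = 0 at u ∈ {-3, 0, 2}; ∂E/∂v = 36(v - 4)(v + 2)(v + 4) = 0 at v ∈ {-4, -2, 4}.
The Hessian is diagonal: diag(E_uu, E_vv). Second derivatives: E_uu(-3)=180, E_uu(0)=-72, E_uu(2)=120; E_vv(-4)=576, E_vv(-2)=-432, E_vv(4)=1728.
Local minima occur where both diagonal entries positive: (-3, -4), (-3, 4), (2, -4), (2, 4). Count: 4.

4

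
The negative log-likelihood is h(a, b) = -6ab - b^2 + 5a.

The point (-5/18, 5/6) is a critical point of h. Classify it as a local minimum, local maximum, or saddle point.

saddle point

The Hessian of h is constant: H = [[0, -6], [-6, -2]].
det(H) = 0·(-2) − (-6)² = -36.
Since det(H) < 0, H is indefinite and the critical point is a saddle point.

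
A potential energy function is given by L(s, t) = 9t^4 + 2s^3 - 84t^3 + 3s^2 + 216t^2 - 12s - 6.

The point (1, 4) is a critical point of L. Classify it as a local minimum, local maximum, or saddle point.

The mixed partial ∂²L/∂s∂t is 0, so the Hessian at any point is diag(L_ss, L_tt) = diag(6(2s + 1), 36(3t^2 - 14t + 12)).
At (1, 4): H = diag(18, 144).
Both eigenvalues are positive, so H is positive definite: a local minimum.

local minimum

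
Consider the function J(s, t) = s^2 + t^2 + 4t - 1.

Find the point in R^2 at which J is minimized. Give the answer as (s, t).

J(s,t) separates as P(s) + Q(t) − 1, so its minimum is min P + min Q − 1.
P'(s) = 2s vanishes at s ∈ {0}; Q'(t) = 2(t + 2) vanishes at t ∈ {-2}.
Local minima of P (where P''>0): P(0)=0. Local minima of Q: Q(-2)=-4.
So the global minimum of J is P(0) + Q(-2) − 1 = 0 − 4 − 1 = -5, attained at (0, -2).

(0, -2)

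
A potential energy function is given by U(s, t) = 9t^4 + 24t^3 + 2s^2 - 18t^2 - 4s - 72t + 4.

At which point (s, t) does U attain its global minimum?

(1, 1)

U(s,t) separates as P(s) + Q(t) + 4, so its minimum is min P + min Q + 4.
P'(s) = 4s - 4 vanishes at s ∈ {1}; Q'(t) = 36(t - 1)(t + 1)(t + 2) vanishes at t ∈ {-2, -1, 1}.
Local minima of P (where P''>0): P(1)=-2. Local minima of Q: Q(-2)=24, Q(1)=-57.
So the global minimum of U is P(1) + Q(1) + 4 = -2 − 57 + 4 = -55, attained at (1, 1).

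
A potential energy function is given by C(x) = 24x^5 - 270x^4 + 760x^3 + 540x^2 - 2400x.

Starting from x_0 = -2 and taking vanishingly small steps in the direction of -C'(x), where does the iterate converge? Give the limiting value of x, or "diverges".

C'(x) = 120(x - 5)(x - 4)(x - 1)(x + 1), so C'(-2) = 15120.
Gradient descent moves in the -C' direction, i.e. x is decreasing.
There is no critical point below x=-2, and C' keeps the same sign, so the iterate runs off to −∞.

diverges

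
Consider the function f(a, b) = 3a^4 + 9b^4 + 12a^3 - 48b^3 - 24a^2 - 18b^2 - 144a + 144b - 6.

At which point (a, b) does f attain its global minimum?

(2, 4)

f(a,b) separates as P(a) + Q(b) − 6, so its minimum is min P + min Q − 6.
P'(a) = 12(a - 2)(a + 2)(a + 3) vanishes at a ∈ {-3, -2, 2}; Q'(b) = 36(b - 4)(b - 1)(b + 1) vanishes at b ∈ {-1, 1, 4}.
Local minima of P (where P''>0): P(-3)=135, P(2)=-240. Local minima of Q: Q(-1)=-105, Q(4)=-480.
So the global minimum of f is P(2) + Q(4) − 6 = -240 − 480 − 6 = -726, attained at (2, 4).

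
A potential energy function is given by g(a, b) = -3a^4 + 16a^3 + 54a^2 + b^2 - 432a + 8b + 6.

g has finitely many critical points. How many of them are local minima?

g separates as a function of a plus a function of b, so ∇g=0 decouples.
∂g/∂a = -12(a - 4)(a - 3)(a + 3) = 0 at a ∈ {-3, 3, 4}; ∂g/∂b = 2(b + 4) = 0 at b ∈ {-4}.
The Hessian is diagonal: diag(g_aa, g_bb). Second derivatives: g_aa(-3)=-504, g_aa(3)=72, g_aa(4)=-84; g_bb(-4)=2.
Local minima occur where both diagonal entries positive: (3, -4). Count: 1.

1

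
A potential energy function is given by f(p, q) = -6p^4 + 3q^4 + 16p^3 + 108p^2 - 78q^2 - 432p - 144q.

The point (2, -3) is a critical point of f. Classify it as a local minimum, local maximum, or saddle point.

The mixed partial ∂²f/∂p∂q is 0, so the Hessian at any point is diag(f_pp, f_qq) = diag(24(-3p^2 + 4p + 9), 12(3q^2 - 13)).
At (2, -3): H = diag(120, 168).
Both eigenvalues are positive, so H is positive definite: a local minimum.

local minimum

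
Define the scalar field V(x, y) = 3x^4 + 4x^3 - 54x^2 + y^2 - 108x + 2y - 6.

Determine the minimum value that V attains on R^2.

V(x,y) separates as P(x) + Q(y) − 6, so its minimum is min P + min Q − 6.
P'(x) = 12(x - 3)(x + 1)(x + 3) vanishes at x ∈ {-3, -1, 3}; Q'(y) = 2y + 2 vanishes at y ∈ {-1}.
Local minima of P (where P''>0): P(-3)=-27, P(3)=-459. Local minima of Q: Q(-1)=-1.
So the global minimum of V is P(3) + Q(-1) − 6 = -459 − 1 − 6 = -466, attained at (3, -1).

-466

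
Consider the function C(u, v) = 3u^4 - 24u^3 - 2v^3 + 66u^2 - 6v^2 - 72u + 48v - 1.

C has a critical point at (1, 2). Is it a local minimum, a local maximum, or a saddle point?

saddle point

The mixed partial ∂²C/∂u∂v is 0, so the Hessian at any point is diag(C_uu, C_vv) = diag(12(3u^2 - 12u + 11), -12(v + 1)).
At (1, 2): H = diag(24, -36).
The eigenvalues have opposite signs, so H is indefinite: a saddle point.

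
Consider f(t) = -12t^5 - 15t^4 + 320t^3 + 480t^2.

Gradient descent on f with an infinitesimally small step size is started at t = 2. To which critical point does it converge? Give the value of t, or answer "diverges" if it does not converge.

0

f'(t) = -60t(t - 4)(t + 1)(t + 4), so f'(2) = 4320.
Gradient descent moves in the -f' direction, i.e. t is decreasing.
The nearest critical point in that direction is t = 0, where f'' = 960 > 0 (a local minimum). The iterate converges there.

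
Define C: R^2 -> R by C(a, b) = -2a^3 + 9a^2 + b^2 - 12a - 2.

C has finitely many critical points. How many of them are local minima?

1

C separates as a function of a plus a function of b, so ∇C=0 decouples.
∂C/∂a = -6(a - 2)(a - 1) = 0 at a ∈ {1, 2}; ∂C/∂b = 2b = 0 at b ∈ {0}.
The Hessian is diagonal: diag(C_aa, C_bb). Second derivatives: C_aa(1)=6, C_aa(2)=-6; C_bb(0)=2.
Local minima occur where both diagonal entries positive: (1, 0). Count: 1.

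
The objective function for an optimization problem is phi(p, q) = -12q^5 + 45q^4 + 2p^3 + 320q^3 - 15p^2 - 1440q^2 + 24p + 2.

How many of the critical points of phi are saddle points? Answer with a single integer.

phi separates as a function of p plus a function of q, so ∇phi=0 decouples.
∂phi/∂p = 6(p - 4)(p - 1) = 0 at p ∈ {1, 4}; ∂phi/∂q = -60q(q - 4)(q - 3)(q + 4) = 0 at q ∈ {-4, 0, 3, 4}.
The Hessian is diagonal: diag(phi_pp, phi_qq). Second derivatives: phi_pp(1)=-18, phi_pp(4)=18; phi_qq(-4)=13440, phi_qq(0)=-2880, phi_qq(3)=1260, phi_qq(4)=-1920.
Saddle points occur where the two diagonal entries have opposite signs: (1, -4), (1, 3), (4, 0), (4, 4). Count: 4.

4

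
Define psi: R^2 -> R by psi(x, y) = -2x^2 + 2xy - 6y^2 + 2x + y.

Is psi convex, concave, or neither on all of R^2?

psi is quadratic, so its Hessian is the constant matrix H = [[-4, 2], [2, -12]].
det(H) = 44, tr(H) = -16.
det(H) > 0 and tr(H) < 0, so H is negative definite everywhere: concave.

concave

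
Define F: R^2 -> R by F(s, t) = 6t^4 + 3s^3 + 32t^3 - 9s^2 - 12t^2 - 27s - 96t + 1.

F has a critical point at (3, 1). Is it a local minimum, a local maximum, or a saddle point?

local minimum

The mixed partial ∂²F/∂s∂t is 0, so the Hessian at any point is diag(F_ss, F_tt) = diag(18(s - 1), 24(3t^2 + 8t - 1)).
At (3, 1): H = diag(36, 240).
Both eigenvalues are positive, so H is positive definite: a local minimum.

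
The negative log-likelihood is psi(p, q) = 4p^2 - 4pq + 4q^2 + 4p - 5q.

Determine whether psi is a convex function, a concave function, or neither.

psi is quadratic, so its Hessian is the constant matrix H = [[8, -4], [-4, 8]].
det(H) = 48, tr(H) = 16.
det(H) > 0 and tr(H) > 0, so H is positive definite everywhere: convex.

convex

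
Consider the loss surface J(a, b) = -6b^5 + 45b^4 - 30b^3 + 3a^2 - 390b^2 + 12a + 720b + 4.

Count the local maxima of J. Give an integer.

0

J separates as a function of a plus a function of b, so ∇J=0 decouples.
∂J/∂a = 6(a + 2) = 0 at a ∈ {-2}; ∂J/∂b = -30(b - 4)(b - 3)(b - 1)(b + 2) = 0 at b ∈ {-2, 1, 3, 4}.
The Hessian is diagonal: diag(J_aa, J_bb). Second derivatives: J_aa(-2)=6; J_bb(-2)=2700, J_bb(1)=-540, J_bb(3)=300, J_bb(4)=-540.
Local maxima occur where both diagonal entries negative: none. Count: 0.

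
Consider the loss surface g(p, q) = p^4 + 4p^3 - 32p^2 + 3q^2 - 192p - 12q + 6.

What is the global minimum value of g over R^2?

-774

g(p,q) separates as A(p) + B(q) + 6, so its minimum is min A + min B + 6.
A'(p) = 4(p - 4)(p + 3)(p + 4) vanishes at p ∈ {-4, -3, 4}; B'(q) = 6q - 12 vanishes at q ∈ {2}.
Local minima of A (where A''>0): A(-4)=256, A(4)=-768. Local minima of B: B(2)=-12.
So the global minimum of g is A(4) + B(2) + 6 = -768 − 12 + 6 = -774, attained at (4, 2).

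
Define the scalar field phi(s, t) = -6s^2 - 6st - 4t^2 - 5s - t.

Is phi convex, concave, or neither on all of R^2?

phi is quadratic, so its Hessian is the constant matrix H = [[-12, -6], [-6, -8]].
det(H) = 60, tr(H) = -20.
det(H) > 0 and tr(H) < 0, so H is negative definite everywhere: concave.

concave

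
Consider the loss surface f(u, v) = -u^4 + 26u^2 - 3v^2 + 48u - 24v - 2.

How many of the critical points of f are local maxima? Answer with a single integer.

2

f separates as a function of u plus a function of v, so ∇f=0 decouples.
∂f/∂u = -4(u - 4)(u + 1)(u + 3) = 0 at u ∈ {-3, -1, 4}; ∂f/∂v = -6(v + 4) = 0 at v ∈ {-4}.
The Hessian is diagonal: diag(f_uu, f_vv). Second derivatives: f_uu(-3)=-56, f_uu(-1)=40, f_uu(4)=-140; f_vv(-4)=-6.
Local maxima occur where both diagonal entries negative: (-3, -4), (4, -4). Count: 2.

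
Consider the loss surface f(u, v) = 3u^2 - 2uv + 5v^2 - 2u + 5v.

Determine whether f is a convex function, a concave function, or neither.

convex

f is quadratic, so its Hessian is the constant matrix H = [[6, -2], [-2, 10]].
det(H) = 56, tr(H) = 16.
det(H) > 0 and tr(H) > 0, so H is positive definite everywhere: convex.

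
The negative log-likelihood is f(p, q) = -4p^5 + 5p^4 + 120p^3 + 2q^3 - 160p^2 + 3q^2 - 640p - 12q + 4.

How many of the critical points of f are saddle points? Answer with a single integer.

f separates as a function of p plus a function of q, so ∇f=0 decouples.
∂f/∂p = -20(p - 4)(p - 2)(p + 1)(p + 4) = 0 at p ∈ {-4, -1, 2, 4}; ∂f/∂q = 6(q - 1)(q + 2) = 0 at q ∈ {-2, 1}.
The Hessian is diagonal: diag(f_pp, f_qq). Second derivatives: f_pp(-4)=2880, f_pp(-1)=-900, f_pp(2)=720, f_pp(4)=-1600; f_qq(-2)=-18, f_qq(1)=18.
Saddle points occur where the two diagonal entries have opposite signs: (-4, -2), (-1, 1), (2, -2), (4, 1). Count: 4.

4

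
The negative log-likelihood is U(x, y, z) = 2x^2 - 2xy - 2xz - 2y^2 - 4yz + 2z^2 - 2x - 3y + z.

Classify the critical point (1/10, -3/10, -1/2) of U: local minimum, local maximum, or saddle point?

saddle point

The Hessian is constant: H = [[4, -2, -2], [-2, -4, -4], [-2, -4, 4]].
Leading principal minors: Δ₁ = 4, Δ₂ = -20, Δ₃ = -160.
The minors fit neither the all-positive nor the alternating-sign pattern, so H is indefinite: a saddle point.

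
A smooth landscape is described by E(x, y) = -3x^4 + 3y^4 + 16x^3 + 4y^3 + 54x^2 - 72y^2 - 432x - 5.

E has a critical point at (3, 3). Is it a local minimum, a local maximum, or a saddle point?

local minimum

The mixed partial ∂²E/∂x∂y is 0, so the Hessian at any point is diag(E_xx, E_yy) = diag(12(-3x^2 + 8x + 9), 12(3y^2 + 2y - 12)).
At (3, 3): H = diag(72, 252).
Both eigenvalues are positive, so H is positive definite: a local minimum.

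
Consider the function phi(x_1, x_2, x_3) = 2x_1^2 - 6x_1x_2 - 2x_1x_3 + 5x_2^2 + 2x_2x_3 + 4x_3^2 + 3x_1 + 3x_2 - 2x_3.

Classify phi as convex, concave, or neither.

convex

phi is quadratic, so its Hessian is the constant matrix H = [[4, -6, -2], [-6, 10, 2], [-2, 2, 8]].
Leading principal minors: 4, 4, 24.
All positive ⇒ H ≻ 0 ⇒ convex.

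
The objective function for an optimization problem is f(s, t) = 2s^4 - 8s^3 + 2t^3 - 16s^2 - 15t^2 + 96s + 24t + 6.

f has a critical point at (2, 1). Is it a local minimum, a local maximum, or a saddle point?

The mixed partial ∂²f/∂s∂t is 0, so the Hessian at any point is diag(f_ss, f_tt) = diag(8(3s^2 - 6s - 4), 6(2t - 5)).
At (2, 1): H = diag(-32, -18).
Both eigenvalues are negative, so H is negative definite: a local maximum.

local maximum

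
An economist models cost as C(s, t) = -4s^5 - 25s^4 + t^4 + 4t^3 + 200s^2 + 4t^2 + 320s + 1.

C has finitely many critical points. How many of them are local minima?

C separates as a function of s plus a function of t, so ∇C=0 decouples.
∂C/∂s = -20(s - 2)(s + 1)(s + 2)(s + 4) = 0 at s ∈ {-4, -2, -1, 2}; ∂C/∂t = 4t(t + 1)(t + 2) = 0 at t ∈ {-2, -1, 0}.
The Hessian is diagonal: diag(C_ss, C_tt). Second derivatives: C_ss(-4)=720, C_ss(-2)=-160, C_ss(-1)=180, C_ss(2)=-1440; C_tt(-2)=8, C_tt(-1)=-4, C_tt(0)=8.
Local minima occur where both diagonal entries positive: (-4, -2), (-4, 0), (-1, -2), (-1, 0). Count: 4.

4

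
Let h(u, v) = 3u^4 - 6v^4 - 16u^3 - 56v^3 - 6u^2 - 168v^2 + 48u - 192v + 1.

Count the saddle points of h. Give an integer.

5

h separates as a function of u plus a function of v, so ∇h=0 decouples.
∂h/∂u = 12(u - 4)(u - 1)(u + 1) = 0 at u ∈ {-1, 1, 4}; ∂h/∂v = -24(v + 1)(v + 2)(v + 4) = 0 at v ∈ {-4, -2, -1}.
The Hessian is diagonal: diag(h_uu, h_vv). Second derivatives: h_uu(-1)=120, h_uu(1)=-72, h_uu(4)=180; h_vv(-4)=-144, h_vv(-2)=48, h_vv(-1)=-72.
Saddle points occur where the two diagonal entries have opposite signs: (-1, -4), (-1, -1), (1, -2), (4, -4), (4, -1). Count: 5.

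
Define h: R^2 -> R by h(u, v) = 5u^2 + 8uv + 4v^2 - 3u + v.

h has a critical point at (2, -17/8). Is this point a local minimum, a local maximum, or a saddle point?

The Hessian of h is constant: H = [[10, 8], [8, 8]].
det(H) = 10·8 − 8² = 16.
det(H) > 0 and tr(H) = 18 > 0, so H is positive definite and the point is a local minimum.

local minimum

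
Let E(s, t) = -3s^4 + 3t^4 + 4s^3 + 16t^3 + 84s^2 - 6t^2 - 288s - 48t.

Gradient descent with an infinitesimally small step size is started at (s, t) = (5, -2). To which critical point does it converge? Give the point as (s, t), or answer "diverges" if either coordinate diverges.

diverges

E is separable, so gradient descent decouples: s follows -∂E/∂s, t follows -∂E/∂t.
∂E/∂s = -12(s - 3)(s - 2)(s + 4); at s=5 this is -648, so s increases.
∂E/∂t = 12(t - 1)(t + 1)(t + 4); at t=-2 this is 72, so t decreases.
The s-coordinate has no critical point in that direction and runs off to infinity.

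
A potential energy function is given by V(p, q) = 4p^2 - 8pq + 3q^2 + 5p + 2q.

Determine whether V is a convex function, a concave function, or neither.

neither

V is quadratic, so its Hessian is the constant matrix H = [[8, -8], [-8, 6]].
det(H) = -16, tr(H) = 14.
det(H) < 0, so H is indefinite: neither convex nor concave.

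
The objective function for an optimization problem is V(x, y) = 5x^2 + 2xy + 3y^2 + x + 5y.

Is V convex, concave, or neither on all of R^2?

convex

V is quadratic, so its Hessian is the constant matrix H = [[10, 2], [2, 6]].
det(H) = 56, tr(H) = 16.
det(H) > 0 and tr(H) > 0, so H is positive definite everywhere: convex.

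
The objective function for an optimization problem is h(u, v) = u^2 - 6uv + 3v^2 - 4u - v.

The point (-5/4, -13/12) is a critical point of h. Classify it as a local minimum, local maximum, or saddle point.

The Hessian of h is constant: H = [[2, -6], [-6, 6]].
det(H) = 2·6 − (-6)² = -24.
Since det(H) < 0, H is indefinite and the critical point is a saddle point.

saddle point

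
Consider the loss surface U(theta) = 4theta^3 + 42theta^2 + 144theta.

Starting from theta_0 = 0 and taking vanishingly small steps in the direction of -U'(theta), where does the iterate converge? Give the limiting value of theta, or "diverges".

U'(theta) = 12(theta + 3)(theta + 4), so U'(0) = 144.
Gradient descent moves in the -U' direction, i.e. theta is decreasing.
The nearest critical point in that direction is theta = -3, where U'' = 12 > 0 (a local minimum). The iterate converges there.

-3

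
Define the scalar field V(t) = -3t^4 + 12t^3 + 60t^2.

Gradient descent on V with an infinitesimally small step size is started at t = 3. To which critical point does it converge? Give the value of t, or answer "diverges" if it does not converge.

V'(t) = -12t(t - 5)(t + 2), so V'(3) = 360.
Gradient descent moves in the -V' direction, i.e. t is decreasing.
The nearest critical point in that direction is t = 0, where V'' = 120 > 0 (a local minimum). The iterate converges there.

0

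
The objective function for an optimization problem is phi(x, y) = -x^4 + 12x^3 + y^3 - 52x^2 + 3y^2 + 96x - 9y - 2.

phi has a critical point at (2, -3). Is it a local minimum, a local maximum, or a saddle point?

local maximum

The mixed partial ∂²phi/∂x∂y is 0, so the Hessian at any point is diag(phi_xx, phi_yy) = diag(4(-3x^2 + 18x - 26), 6(y + 1)).
At (2, -3): H = diag(-8, -12).
Both eigenvalues are negative, so H is negative definite: a local maximum.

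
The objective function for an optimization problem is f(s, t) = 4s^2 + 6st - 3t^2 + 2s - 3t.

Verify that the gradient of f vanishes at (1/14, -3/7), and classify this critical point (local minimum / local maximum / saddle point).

saddle point

∇f = (8s + 6t + 2, 6s - 6t - 3); substituting (1/14, -3/7) gives ∇f = (0, 0), so (1/14, -3/7) is indeed a critical point.
The Hessian of f is constant: H = [[8, 6], [6, -6]].
det(H) = 8·(-6) − 6² = -84.
Since det(H) < 0, H is indefinite and the critical point is a saddle point.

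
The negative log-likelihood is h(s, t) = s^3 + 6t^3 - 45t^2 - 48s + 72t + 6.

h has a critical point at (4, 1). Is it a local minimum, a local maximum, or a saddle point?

The mixed partial ∂²h/∂s∂t is 0, so the Hessian at any point is diag(h_ss, h_tt) = diag(6s, 18(2t - 5)).
At (4, 1): H = diag(24, -54).
The eigenvalues have opposite signs, so H is indefinite: a saddle point.

saddle point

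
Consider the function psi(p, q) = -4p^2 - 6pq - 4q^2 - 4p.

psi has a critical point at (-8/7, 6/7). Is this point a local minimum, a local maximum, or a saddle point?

The Hessian of psi is constant: H = [[-8, -6], [-6, -8]].
det(H) = (-8)·(-8) − (-6)² = 28.
det(H) > 0 and tr(H) = -16 < 0, so H is negative definite and the point is a local maximum.

local maximum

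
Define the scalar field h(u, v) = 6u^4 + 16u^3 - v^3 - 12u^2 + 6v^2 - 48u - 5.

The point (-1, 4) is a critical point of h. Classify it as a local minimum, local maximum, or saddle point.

local maximum

The mixed partial ∂²h/∂u∂v is 0, so the Hessian at any point is diag(h_uu, h_vv) = diag(24(3u^2 + 4u - 1), 6(-v + 2)).
At (-1, 4): H = diag(-48, -12).
Both eigenvalues are negative, so H is negative definite: a local maximum.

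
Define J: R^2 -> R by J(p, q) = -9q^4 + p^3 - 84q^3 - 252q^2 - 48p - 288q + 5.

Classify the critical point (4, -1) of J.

The mixed partial ∂²J/∂p∂q is 0, so the Hessian at any point is diag(J_pp, J_qq) = diag(6p, -36(3q^2 + 14q + 14)).
At (4, -1): H = diag(24, -108).
The eigenvalues have opposite signs, so H is indefinite: a saddle point.

saddle point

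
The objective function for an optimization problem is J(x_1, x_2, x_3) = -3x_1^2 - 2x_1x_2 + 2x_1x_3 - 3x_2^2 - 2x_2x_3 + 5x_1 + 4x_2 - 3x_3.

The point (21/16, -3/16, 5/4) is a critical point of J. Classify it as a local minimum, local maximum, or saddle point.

saddle point

The Hessian is constant: H = [[-6, -2, 2], [-2, -6, -2], [2, -2, 0]].
Leading principal minors: Δ₁ = -6, Δ₂ = 32, Δ₃ = 64.
The minors fit neither the all-positive nor the alternating-sign pattern, so H is indefinite: a saddle point.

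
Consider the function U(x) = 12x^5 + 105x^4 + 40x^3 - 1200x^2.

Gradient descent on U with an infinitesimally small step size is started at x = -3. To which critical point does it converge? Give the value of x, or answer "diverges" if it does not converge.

U'(x) = 60x(x - 2)(x + 4)(x + 5), so U'(-3) = 1800.
Gradient descent moves in the -U' direction, i.e. x is decreasing.
The nearest critical point in that direction is x = -4, where U'' = 1440 > 0 (a local minimum). The iterate converges there.

-4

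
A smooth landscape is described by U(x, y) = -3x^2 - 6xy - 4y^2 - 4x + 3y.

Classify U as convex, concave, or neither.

concave

U is quadratic, so its Hessian is the constant matrix H = [[-6, -6], [-6, -8]].
det(H) = 12, tr(H) = -14.
det(H) > 0 and tr(H) < 0, so H is negative definite everywhere: concave.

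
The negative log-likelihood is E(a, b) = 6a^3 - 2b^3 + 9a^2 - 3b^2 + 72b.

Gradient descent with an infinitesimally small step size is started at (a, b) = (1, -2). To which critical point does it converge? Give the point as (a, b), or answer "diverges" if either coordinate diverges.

(0, -4)

E is separable, so gradient descent decouples: a follows -∂E/∂a, b follows -∂E/∂b.
∂E/∂a = 18a(a + 1); at a=1 this is 36, so a decreases.
∂E/∂b = -6(b - 3)(b + 4); at b=-2 this is 60, so b decreases.
a converges to its nearest critical value 0 (a local min of the a-part); b converges to -4. The iterate converges to (0, -4).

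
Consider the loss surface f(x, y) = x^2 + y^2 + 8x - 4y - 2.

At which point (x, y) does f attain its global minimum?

(-4, 2)

f(x,y) separates as P(x) + Q(y) − 2, so its minimum is min P + min Q − 2.
P'(x) = 2x + 8 vanishes at x ∈ {-4}; Q'(y) = 2y - 4 vanishes at y ∈ {2}.
Local minima of P (where P''>0): P(-4)=-16. Local minima of Q: Q(2)=-4.
So the global minimum of f is P(-4) + Q(2) − 2 = -16 − 4 − 2 = -22, attained at (-4, 2).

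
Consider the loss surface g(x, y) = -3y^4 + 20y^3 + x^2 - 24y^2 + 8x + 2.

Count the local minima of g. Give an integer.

1

g separates as a function of x plus a function of y, so ∇g=0 decouples.
∂g/∂x = 2(x + 4) = 0 at x ∈ {-4}; ∂g/∂y = -12y(y - 4)(y - 1) = 0 at y ∈ {0, 1, 4}.
The Hessian is diagonal: diag(g_xx, g_yy). Second derivatives: g_xx(-4)=2; g_yy(0)=-48, g_yy(1)=36, g_yy(4)=-144.
Local minima occur where both diagonal entries positive: (-4, 1). Count: 1.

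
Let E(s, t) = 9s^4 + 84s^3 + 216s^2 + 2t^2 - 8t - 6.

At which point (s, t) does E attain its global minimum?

E(s,t) separates as P(s) + Q(t) − 6, so its minimum is min P + min Q − 6.
P'(s) = 36s(s + 3)(s + 4) vanishes at s ∈ {-4, -3, 0}; Q'(t) = 4(t - 2) vanishes at t ∈ {2}.
Local minima of P (where P''>0): P(-4)=384, P(0)=0. Local minima of Q: Q(2)=-8.
So the global minimum of E is P(0) + Q(2) − 6 = 0 − 8 − 6 = -14, attained at (0, 2).

(0, 2)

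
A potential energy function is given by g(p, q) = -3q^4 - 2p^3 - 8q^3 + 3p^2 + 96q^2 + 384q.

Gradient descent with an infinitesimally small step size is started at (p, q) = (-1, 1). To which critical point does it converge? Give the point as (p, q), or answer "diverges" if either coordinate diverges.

(0, -2)

g is separable, so gradient descent decouples: p follows -∂g/∂p, q follows -∂g/∂q.
∂g/∂p = -6p(p - 1); at p=-1 this is -12, so p increases.
∂g/∂q = -12(q - 4)(q + 2)(q + 4); at q=1 this is 540, so q decreases.
p converges to its nearest critical value 0 (a local min of the p-part); q converges to -2. The iterate converges to (0, -2).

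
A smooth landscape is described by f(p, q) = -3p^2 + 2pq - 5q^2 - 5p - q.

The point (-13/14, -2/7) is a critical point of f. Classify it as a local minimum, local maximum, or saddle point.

local maximum

The Hessian of f is constant: H = [[-6, 2], [2, -10]].
det(H) = (-6)·(-10) − 2² = 56.
det(H) > 0 and tr(H) = -16 < 0, so H is negative definite and the point is a local maximum.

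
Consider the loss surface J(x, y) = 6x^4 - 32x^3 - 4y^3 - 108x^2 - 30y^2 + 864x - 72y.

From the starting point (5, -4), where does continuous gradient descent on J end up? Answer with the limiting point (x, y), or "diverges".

J is separable, so gradient descent decouples: x follows -∂J/∂x, y follows -∂J/∂y.
∂J/∂x = 24(x - 4)(x - 3)(x + 3); at x=5 this is 384, so x decreases.
∂J/∂y = -12(y + 2)(y + 3); at y=-4 this is -24, so y increases.
x converges to its nearest critical value 4 (a local min of the x-part); y converges to -3. The iterate converges to (4, -3).

(4, -3)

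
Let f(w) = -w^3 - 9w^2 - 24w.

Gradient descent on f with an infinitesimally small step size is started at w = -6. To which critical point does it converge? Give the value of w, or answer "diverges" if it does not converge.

-4

f'(w) = -3(w + 2)(w + 4), so f'(-6) = -24.
Gradient descent moves in the -f' direction, i.e. w is increasing.
The nearest critical point in that direction is w = -4, where f'' = 6 > 0 (a local minimum). The iterate converges there.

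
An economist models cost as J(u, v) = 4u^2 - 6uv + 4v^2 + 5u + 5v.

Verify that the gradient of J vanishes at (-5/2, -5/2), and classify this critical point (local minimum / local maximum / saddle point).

local minimum

∇J = (8u - 6v + 5, -6u + 8v + 5); substituting (-5/2, -5/2) gives ∇J = (0, 0), so (-5/2, -5/2) is indeed a critical point.
The Hessian of J is constant: H = [[8, -6], [-6, 8]].
det(H) = 8·8 − (-6)² = 28.
det(H) > 0 and tr(H) = 16 > 0, so H is positive definite and the point is a local minimum.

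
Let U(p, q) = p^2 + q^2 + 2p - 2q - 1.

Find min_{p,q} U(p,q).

-3

U(p,q) separates as A(p) + B(q) − 1, so its minimum is min A + min B − 1.
A'(p) = 2p + 2 vanishes at p ∈ {-1}; B'(q) = 2q - 2 vanishes at q ∈ {1}.
Local minima of A (where A''>0): A(-1)=-1. Local minima of B: B(1)=-1.
So the global minimum of U is A(-1) + B(1) − 1 = -1 − 1 − 1 = -3, attained at (-1, 1).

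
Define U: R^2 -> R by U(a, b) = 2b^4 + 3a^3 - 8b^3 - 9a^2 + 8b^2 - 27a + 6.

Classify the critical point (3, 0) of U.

local minimum

The mixed partial ∂²U/∂a∂b is 0, so the Hessian at any point is diag(U_aa, U_bb) = diag(18(a - 1), 8(3b^2 - 6b + 2)).
At (3, 0): H = diag(36, 16).
Both eigenvalues are positive, so H is positive definite: a local minimum.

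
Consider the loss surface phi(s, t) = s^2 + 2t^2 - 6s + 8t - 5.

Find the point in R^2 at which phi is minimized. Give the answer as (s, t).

phi(s,t) separates as P(s) + Q(t) − 5, so its minimum is min P + min Q − 5.
P'(s) = 2s - 6 vanishes at s ∈ {3}; Q'(t) = 4(t + 2) vanishes at t ∈ {-2}.
Local minima of P (where P''>0): P(3)=-9. Local minima of Q: Q(-2)=-8.
So the global minimum of phi is P(3) + Q(-2) − 5 = -9 − 8 − 5 = -22, attained at (3, -2).

(3, -2)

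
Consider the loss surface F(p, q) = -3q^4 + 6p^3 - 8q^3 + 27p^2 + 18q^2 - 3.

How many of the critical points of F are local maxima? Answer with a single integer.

2

F separates as a function of p plus a function of q, so ∇F=0 decouples.
∂F/∂p = 18p(p + 3) = 0 at p ∈ {-3, 0}; ∂F/∂q = -12q(q - 1)(q + 3) = 0 at q ∈ {-3, 0, 1}.
The Hessian is diagonal: diag(F_pp, F_qq). Second derivatives: F_pp(-3)=-54, F_pp(0)=54; F_qq(-3)=-144, F_qq(0)=36, F_qq(1)=-48.
Local maxima occur where both diagonal entries negative: (-3, -3), (-3, 1). Count: 2.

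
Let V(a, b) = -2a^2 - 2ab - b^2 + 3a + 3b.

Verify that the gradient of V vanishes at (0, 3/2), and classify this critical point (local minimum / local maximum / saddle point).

local maximum

∇V = (-4a - 2b + 3, -2a - 2b + 3); substituting (0, 3/2) gives ∇V = (0, 0), so (0, 3/2) is indeed a critical point.
The Hessian of V is constant: H = [[-4, -2], [-2, -2]].
det(H) = (-4)·(-2) − (-2)² = 4.
det(H) > 0 and tr(H) = -6 < 0, so H is negative definite and the point is a local maximum.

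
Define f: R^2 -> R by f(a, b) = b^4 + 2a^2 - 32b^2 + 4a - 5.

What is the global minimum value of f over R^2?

f(a,b) separates as P(a) + Q(b) − 5, so its minimum is min P + min Q − 5.
P'(a) = 4a + 4 vanishes at a ∈ {-1}; Q'(b) = 4b(b - 4)(b + 4) vanishes at b ∈ {-4, 0, 4}.
Local minima of P (where P''>0): P(-1)=-2. Local minima of Q: Q(-4)=-256, Q(4)=-256.
So the global minimum of f is P(-1) + Q(-4) − 5 = -2 − 256 − 5 = -263, attained at (-1, -4).

-263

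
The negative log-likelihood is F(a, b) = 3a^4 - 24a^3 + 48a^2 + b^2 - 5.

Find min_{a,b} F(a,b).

F(a,b) separates as P(a) + Q(b) − 5, so its minimum is min P + min Q − 5.
P'(a) = 12a(a - 4)(a - 2) vanishes at a ∈ {0, 2, 4}; Q'(b) = 2b vanishes at b ∈ {0}.
Local minima of P (where P''>0): P(0)=0, P(4)=0. Local minima of Q: Q(0)=0.
So the global minimum of F is P(0) + Q(0) − 5 = 0 + 0 − 5 = -5, attained at (0, 0).

-5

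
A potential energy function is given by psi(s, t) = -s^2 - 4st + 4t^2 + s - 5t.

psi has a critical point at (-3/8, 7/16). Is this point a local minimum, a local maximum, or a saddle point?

saddle point

The Hessian of psi is constant: H = [[-2, -4], [-4, 8]].
det(H) = (-2)·8 − (-4)² = -32.
Since det(H) < 0, H is indefinite and the critical point is a saddle point.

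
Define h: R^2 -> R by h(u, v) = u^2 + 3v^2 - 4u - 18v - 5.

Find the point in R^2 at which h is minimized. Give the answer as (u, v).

h(u,v) separates as P(u) + Q(v) − 5, so its minimum is min P + min Q − 5.
P'(u) = 2u - 4 vanishes at u ∈ {2}; Q'(v) = 6v - 18 vanishes at v ∈ {3}.
Local minima of P (where P''>0): P(2)=-4. Local minima of Q: Q(3)=-27.
So the global minimum of h is P(2) + Q(3) − 5 = -4 − 27 − 5 = -36, attained at (2, 3).

(2, 3)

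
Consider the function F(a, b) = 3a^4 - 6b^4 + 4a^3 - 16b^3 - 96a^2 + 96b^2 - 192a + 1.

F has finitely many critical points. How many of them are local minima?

2

F separates as a function of a plus a function of b, so ∇F=0 decouples.
∂F/∂a = 12(a - 4)(a + 1)(a + 4) = 0 at a ∈ {-4, -1, 4}; ∂F/∂b = -24b(b - 2)(b + 4) = 0 at b ∈ {-4, 0, 2}.
The Hessian is diagonal: diag(F_aa, F_bb). Second derivatives: F_aa(-4)=288, F_aa(-1)=-180, F_aa(4)=480; F_bb(-4)=-576, F_bb(0)=192, F_bb(2)=-288.
Local minima occur where both diagonal entries positive: (-4, 0), (4, 0). Count: 2.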